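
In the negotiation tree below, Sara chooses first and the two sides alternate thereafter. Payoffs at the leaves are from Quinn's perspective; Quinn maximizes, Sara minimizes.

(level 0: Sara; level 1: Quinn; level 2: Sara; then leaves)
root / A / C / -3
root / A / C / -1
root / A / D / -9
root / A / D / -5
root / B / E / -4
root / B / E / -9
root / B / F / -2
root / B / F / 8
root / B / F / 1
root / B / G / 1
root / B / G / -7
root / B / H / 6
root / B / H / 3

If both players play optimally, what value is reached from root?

-3

C (Sara): min(-3, -1) = -3
D (Sara): min(-9, -5) = -9
A (Quinn): max(-3, -9) = -3
E (Sara): min(-4, -9) = -9
F (Sara): min(-2, 8, 1) = -2
G (Sara): min(1, -7) = -7
H (Sara): min(6, 3) = 3
B (Quinn): max(-9, -2, -7, 3) = 3
root (Sara): min(-3, 3) = -3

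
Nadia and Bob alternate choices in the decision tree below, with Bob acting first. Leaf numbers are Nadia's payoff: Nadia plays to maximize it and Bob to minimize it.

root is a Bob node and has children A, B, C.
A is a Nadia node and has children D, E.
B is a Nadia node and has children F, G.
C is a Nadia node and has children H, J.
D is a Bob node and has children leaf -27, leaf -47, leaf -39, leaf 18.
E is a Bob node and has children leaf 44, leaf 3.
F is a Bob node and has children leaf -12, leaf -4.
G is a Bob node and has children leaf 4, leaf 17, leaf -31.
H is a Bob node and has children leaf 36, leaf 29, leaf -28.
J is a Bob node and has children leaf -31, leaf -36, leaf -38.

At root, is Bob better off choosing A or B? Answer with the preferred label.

B

D (Bob): min(-27, -47, -39, 18) = -47
E (Bob): min(44, 3) = 3
A (Nadia): max(-47, 3) = 3
F (Bob): min(-12, -4) = -12
G (Bob): min(4, 17, -31) = -31
B (Nadia): max(-12, -31) = -12
Bob prefers the lower value; A=3, B=-12. B is better since -12 < 3.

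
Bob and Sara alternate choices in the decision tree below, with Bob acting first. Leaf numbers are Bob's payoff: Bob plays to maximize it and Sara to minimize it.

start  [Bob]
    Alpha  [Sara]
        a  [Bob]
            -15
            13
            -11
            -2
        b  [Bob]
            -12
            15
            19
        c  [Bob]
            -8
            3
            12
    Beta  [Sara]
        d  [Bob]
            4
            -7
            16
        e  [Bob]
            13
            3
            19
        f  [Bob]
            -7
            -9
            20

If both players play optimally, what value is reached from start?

a (Bob): max(-15, 13, -11, -2) = 13
b (Bob): max(-12, 15, 19) = 19
c (Bob): max(-8, 3, 12) = 12
Alpha (Sara): min(13, 19, 12) = 12
d (Bob): max(4, -7, 16) = 16
e (Bob): max(13, 3, 19) = 19
f (Bob): max(-7, -9, 20) = 20
Beta (Sara): min(16, 19, 20) = 16
start (Bob): max(12, 16) = 16

16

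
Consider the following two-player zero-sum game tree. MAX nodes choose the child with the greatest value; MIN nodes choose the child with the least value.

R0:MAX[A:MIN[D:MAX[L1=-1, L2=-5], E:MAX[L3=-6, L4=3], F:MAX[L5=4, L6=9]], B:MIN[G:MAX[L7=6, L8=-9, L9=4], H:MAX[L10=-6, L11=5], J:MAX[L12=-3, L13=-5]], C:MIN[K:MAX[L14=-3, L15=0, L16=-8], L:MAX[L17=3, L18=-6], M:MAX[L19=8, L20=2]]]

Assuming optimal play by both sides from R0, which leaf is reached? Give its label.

L15

D (MAX): max(-1, -5) = -1
E (MAX): max(-6, 3) = 3
F (MAX): max(4, 9) = 9
A (MIN): min(-1, 3, 9) = -1
G (MAX): max(6, -9, 4) = 6
H (MAX): max(-6, 5) = 5
J (MAX): max(-3, -5) = -3
B (MIN): min(6, 5, -3) = -3
K (MAX): max(-3, 0, -8) = 0
L (MAX): max(3, -6) = 3
M (MAX): max(8, 2) = 8
C (MIN): min(0, 3, 8) = 0
R0 (MAX): max(-1, -3, 0) = 0
At R0, MAX picks C (highest: 0).
At C, MIN picks K (lowest: 0).
At K, MAX picks L15 (highest: 0).
Terminal value 0.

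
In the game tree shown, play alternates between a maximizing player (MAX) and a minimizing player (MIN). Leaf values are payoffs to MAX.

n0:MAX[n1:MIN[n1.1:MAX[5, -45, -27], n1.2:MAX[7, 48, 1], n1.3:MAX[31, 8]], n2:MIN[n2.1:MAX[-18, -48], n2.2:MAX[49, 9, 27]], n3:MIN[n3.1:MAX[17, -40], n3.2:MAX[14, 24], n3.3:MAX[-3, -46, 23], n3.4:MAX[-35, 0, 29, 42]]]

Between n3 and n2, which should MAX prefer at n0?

n3.1 (MAX): max(17, -40) = 17
n3.2 (MAX): max(14, 24) = 24
n3.3 (MAX): max(-3, -46, 23) = 23
n3.4 (MAX): max(-35, 0, 29, 42) = 42
n3 (MIN): min(17, 24, 23, 42) = 17
n2.1 (MAX): max(-18, -48) = -18
n2.2 (MAX): max(49, 9, 27) = 49
n2 (MIN): min(-18, 49) = -18
MAX prefers the higher value; n3=17, n2=-18. n3 is better since 17 > -18.

n3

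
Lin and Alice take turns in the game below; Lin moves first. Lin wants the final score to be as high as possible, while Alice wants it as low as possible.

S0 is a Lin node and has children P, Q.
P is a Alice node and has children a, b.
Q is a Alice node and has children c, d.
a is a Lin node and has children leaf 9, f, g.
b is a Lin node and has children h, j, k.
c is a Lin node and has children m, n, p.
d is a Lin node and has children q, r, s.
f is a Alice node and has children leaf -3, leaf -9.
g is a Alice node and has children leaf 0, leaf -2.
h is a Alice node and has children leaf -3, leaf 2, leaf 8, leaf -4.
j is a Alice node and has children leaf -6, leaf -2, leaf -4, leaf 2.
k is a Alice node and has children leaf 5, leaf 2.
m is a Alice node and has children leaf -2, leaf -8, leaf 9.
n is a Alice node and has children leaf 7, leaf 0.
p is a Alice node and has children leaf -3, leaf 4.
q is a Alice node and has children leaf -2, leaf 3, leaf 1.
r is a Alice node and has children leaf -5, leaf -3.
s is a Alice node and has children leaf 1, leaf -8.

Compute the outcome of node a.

9

f (Alice): min(-3, -9) = -9
g (Alice): min(0, -2) = -2
a (Lin): max(9, -9, -2) = 9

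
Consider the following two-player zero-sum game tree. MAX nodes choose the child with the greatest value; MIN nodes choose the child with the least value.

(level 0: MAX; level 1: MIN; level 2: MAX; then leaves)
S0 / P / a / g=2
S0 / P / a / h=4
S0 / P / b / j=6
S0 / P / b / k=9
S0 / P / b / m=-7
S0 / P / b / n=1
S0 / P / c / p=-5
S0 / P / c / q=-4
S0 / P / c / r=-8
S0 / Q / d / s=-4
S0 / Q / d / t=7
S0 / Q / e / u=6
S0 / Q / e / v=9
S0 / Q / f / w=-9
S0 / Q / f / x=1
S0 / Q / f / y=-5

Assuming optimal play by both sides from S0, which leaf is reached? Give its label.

a (MAX): max(2, 4) = 4
b (MAX): max(6, 9, -7, 1) = 9
c (MAX): max(-5, -4, -8) = -4
P (MIN): min(4, 9, -4) = -4
d (MAX): max(-4, 7) = 7
e (MAX): max(6, 9) = 9
f (MAX): max(-9, 1, -5) = 1
Q (MIN): min(7, 9, 1) = 1
S0 (MAX): max(-4, 1) = 1
At S0, MAX picks Q (highest: 1).
At Q, MIN picks f (lowest: 1).
At f, MAX picks x (highest: 1).
Terminal value 1.

x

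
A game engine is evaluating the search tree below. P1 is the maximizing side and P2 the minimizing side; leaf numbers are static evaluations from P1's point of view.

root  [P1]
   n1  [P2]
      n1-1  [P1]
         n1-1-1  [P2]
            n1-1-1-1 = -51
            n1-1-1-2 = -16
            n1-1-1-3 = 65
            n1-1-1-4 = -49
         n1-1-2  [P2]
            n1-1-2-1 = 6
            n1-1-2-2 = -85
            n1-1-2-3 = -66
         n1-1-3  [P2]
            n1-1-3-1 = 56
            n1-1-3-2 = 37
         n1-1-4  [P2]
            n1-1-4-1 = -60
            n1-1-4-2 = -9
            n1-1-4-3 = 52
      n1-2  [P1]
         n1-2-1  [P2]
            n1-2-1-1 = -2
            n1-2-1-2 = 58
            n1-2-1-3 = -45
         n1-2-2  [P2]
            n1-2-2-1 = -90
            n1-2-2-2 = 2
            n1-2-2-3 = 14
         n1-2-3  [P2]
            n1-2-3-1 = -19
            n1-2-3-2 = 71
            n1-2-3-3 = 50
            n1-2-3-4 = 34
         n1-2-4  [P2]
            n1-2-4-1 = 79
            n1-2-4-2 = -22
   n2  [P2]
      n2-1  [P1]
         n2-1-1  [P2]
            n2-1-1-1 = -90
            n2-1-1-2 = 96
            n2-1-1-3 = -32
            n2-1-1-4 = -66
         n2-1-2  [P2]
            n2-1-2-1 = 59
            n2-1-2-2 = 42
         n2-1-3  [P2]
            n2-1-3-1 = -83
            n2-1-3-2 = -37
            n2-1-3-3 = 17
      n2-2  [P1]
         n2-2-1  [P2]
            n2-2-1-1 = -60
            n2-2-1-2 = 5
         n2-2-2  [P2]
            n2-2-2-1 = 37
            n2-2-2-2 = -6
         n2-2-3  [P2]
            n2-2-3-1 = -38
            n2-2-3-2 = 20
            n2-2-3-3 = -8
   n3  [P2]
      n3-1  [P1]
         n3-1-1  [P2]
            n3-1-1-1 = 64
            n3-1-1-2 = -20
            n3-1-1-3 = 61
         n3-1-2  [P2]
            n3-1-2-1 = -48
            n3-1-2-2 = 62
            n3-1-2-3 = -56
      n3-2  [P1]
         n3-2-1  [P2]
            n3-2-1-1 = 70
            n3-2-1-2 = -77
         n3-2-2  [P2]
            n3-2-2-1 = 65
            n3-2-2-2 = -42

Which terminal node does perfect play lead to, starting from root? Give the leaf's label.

n2-2-2-2

n1-1-1 (P2): min(-51, -16, 65, -49) = -51
n1-1-2 (P2): min(6, -85, -66) = -85
n1-1-3 (P2): min(56, 37) = 37
n1-1-4 (P2): min(-60, -9, 52) = -60
n1-1 (P1): max(-51, -85, 37, -60) = 37
n1-2-1 (P2): min(-2, 58, -45) = -45
n1-2-2 (P2): min(-90, 2, 14) = -90
n1-2-3 (P2): min(-19, 71, 50, 34) = -19
n1-2-4 (P2): min(79, -22) = -22
n1-2 (P1): max(-45, -90, -19, -22) = -19
n1 (P2): min(37, -19) = -19
n2-1-1 (P2): min(-90, 96, -32, -66) = -90
n2-1-2 (P2): min(59, 42) = 42
n2-1-3 (P2): min(-83, -37, 17) = -83
n2-1 (P1): max(-90, 42, -83) = 42
n2-2-1 (P2): min(-60, 5) = -60
n2-2-2 (P2): min(37, -6) = -6
n2-2-3 (P2): min(-38, 20, -8) = -38
n2-2 (P1): max(-60, -6, -38) = -6
n2 (P2): min(42, -6) = -6
n3-1-1 (P2): min(64, -20, 61) = -20
n3-1-2 (P2): min(-48, 62, -56) = -56
n3-1 (P1): max(-20, -56) = -20
n3-2-1 (P2): min(70, -77) = -77
n3-2-2 (P2): min(65, -42) = -42
n3-2 (P1): max(-77, -42) = -42
n3 (P2): min(-20, -42) = -42
root (P1): max(-19, -6, -42) = -6
At root, P1 picks n2 (highest: -6).
At n2, P2 picks n2-2 (lowest: -6).
At n2-2, P1 picks n2-2-2 (highest: -6).
At n2-2-2, P2 picks n2-2-2-2 (lowest: -6).
Terminal value -6.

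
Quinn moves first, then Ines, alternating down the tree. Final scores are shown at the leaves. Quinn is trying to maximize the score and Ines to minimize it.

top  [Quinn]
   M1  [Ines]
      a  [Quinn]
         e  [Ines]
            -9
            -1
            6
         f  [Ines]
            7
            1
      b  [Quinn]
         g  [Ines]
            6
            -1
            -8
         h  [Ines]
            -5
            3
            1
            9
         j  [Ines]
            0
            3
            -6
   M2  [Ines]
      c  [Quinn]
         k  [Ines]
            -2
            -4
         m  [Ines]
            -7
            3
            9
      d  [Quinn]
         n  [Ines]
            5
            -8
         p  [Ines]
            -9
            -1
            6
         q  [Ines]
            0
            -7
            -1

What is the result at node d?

-7

n (Ines): min(5, -8) = -8
p (Ines): min(-9, -1, 6) = -9
q (Ines): min(0, -7, -1) = -7
d (Quinn): max(-8, -9, -7) = -7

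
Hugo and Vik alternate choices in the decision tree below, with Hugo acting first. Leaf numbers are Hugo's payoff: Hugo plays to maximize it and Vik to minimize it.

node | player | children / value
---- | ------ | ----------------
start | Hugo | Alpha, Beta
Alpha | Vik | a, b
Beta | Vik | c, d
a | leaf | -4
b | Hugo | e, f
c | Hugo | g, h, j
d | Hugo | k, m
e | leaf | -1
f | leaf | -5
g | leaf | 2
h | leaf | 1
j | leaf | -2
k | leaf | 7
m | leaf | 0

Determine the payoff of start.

2

b (Hugo): max(-1, -5) = -1
Alpha (Vik): min(-4, -1) = -4
c (Hugo): max(2, 1, -2) = 2
d (Hugo): max(7, 0) = 7
Beta (Vik): min(2, 7) = 2
start (Hugo): max(-4, 2) = 2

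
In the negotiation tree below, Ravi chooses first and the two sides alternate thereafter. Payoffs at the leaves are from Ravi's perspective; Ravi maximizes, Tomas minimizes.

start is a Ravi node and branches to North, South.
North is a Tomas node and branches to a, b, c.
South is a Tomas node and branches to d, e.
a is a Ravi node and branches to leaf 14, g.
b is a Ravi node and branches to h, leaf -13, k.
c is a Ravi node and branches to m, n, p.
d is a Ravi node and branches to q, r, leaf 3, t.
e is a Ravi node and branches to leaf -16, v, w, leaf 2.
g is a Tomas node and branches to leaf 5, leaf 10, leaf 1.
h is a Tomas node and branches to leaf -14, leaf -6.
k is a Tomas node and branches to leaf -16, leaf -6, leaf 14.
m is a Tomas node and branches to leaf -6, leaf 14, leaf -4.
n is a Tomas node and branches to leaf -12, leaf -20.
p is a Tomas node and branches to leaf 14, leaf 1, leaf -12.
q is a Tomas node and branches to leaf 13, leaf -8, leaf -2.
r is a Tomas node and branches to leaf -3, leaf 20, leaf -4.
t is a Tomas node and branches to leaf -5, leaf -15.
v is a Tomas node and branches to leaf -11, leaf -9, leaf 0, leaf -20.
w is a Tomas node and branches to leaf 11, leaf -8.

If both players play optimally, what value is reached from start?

g (Tomas): min(5, 10, 1) = 1
a (Ravi): max(14, 1) = 14
h (Tomas): min(-14, -6) = -14
k (Tomas): min(-16, -6, 14) = -16
b (Ravi): max(-14, -13, -16) = -13
m (Tomas): min(-6, 14, -4) = -6
n (Tomas): min(-12, -20) = -20
p (Tomas): min(14, 1, -12) = -12
c (Ravi): max(-6, -20, -12) = -6
North (Tomas): min(14, -13, -6) = -13
q (Tomas): min(13, -8, -2) = -8
r (Tomas): min(-3, 20, -4) = -4
t (Tomas): min(-5, -15) = -15
d (Ravi): max(-8, -4, 3, -15) = 3
v (Tomas): min(-11, -9, 0, -20) = -20
w (Tomas): min(11, -8) = -8
e (Ravi): max(-16, -20, -8, 2) = 2
South (Tomas): min(3, 2) = 2
start (Ravi): max(-13, 2) = 2

2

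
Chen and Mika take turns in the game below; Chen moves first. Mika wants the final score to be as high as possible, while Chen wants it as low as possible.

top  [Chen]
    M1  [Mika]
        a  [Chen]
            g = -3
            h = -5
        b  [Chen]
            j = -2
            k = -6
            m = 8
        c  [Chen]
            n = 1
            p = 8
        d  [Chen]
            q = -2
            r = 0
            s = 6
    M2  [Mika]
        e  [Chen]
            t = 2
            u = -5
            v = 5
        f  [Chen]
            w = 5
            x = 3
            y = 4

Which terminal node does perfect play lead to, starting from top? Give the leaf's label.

a (Chen): min(-3, -5) = -5
b (Chen): min(-2, -6, 8) = -6
c (Chen): min(1, 8) = 1
d (Chen): min(-2, 0, 6) = -2
M1 (Mika): max(-5, -6, 1, -2) = 1
e (Chen): min(2, -5, 5) = -5
f (Chen): min(5, 3, 4) = 3
M2 (Mika): max(-5, 3) = 3
top (Chen): min(1, 3) = 1
At top, Chen picks M1 (lowest: 1).
At M1, Mika picks c (highest: 1).
At c, Chen picks n (lowest: 1).
Terminal value 1.

n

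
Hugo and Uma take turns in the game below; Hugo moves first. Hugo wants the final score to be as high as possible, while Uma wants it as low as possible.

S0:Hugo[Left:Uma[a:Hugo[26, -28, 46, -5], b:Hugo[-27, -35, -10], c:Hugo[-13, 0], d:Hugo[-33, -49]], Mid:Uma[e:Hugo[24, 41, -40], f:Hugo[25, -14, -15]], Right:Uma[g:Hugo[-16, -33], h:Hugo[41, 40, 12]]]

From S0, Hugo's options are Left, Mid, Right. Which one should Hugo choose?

Mid

a (Hugo): max(26, -28, 46, -5) = 46
b (Hugo): max(-27, -35, -10) = -10
c (Hugo): max(-13, 0) = 0
d (Hugo): max(-33, -49) = -33
Left (Uma): min(46, -10, 0, -33) = -33
e (Hugo): max(24, 41, -40) = 41
f (Hugo): max(25, -14, -15) = 25
Mid (Uma): min(41, 25) = 25
g (Hugo): max(-16, -33) = -16
h (Hugo): max(41, 40, 12) = 41
Right (Uma): min(-16, 41) = -16
S0 (Hugo): max(-33, 25, -16) = 25
Hugo at S0 wants the highest of {Left=-33, Mid=25, Right=-16}, so chooses Mid.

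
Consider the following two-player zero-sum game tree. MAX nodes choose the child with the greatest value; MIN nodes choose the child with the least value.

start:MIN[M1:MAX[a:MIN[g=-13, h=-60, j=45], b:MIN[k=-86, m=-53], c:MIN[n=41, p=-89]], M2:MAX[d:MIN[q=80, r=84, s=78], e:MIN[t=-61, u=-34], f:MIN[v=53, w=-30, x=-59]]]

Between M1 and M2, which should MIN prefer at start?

M1

a (MIN): min(-13, -60, 45) = -60
b (MIN): min(-86, -53) = -86
c (MIN): min(41, -89) = -89
M1 (MAX): max(-60, -86, -89) = -60
d (MIN): min(80, 84, 78) = 78
e (MIN): min(-61, -34) = -61
f (MIN): min(53, -30, -59) = -59
M2 (MAX): max(78, -61, -59) = 78
MIN prefers the lower value; M1=-60, M2=78. M1 is better since -60 < 78.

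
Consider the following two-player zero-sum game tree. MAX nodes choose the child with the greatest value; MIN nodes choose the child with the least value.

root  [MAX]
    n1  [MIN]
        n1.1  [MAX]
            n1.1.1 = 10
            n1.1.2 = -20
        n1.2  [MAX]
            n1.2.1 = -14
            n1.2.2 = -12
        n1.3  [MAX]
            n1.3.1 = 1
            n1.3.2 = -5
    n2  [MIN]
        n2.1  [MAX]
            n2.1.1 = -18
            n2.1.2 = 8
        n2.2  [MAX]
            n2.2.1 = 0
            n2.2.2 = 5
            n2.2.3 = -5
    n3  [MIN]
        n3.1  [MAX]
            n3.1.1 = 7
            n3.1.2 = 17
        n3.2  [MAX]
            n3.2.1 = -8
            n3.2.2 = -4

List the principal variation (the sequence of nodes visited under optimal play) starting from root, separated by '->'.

n1.1 (MAX): max(10, -20) = 10
n1.2 (MAX): max(-14, -12) = -12
n1.3 (MAX): max(1, -5) = 1
n1 (MIN): min(10, -12, 1) = -12
n2.1 (MAX): max(-18, 8) = 8
n2.2 (MAX): max(0, 5, -5) = 5
n2 (MIN): min(8, 5) = 5
n3.1 (MAX): max(7, 17) = 17
n3.2 (MAX): max(-8, -4) = -4
n3 (MIN): min(17, -4) = -4
root (MAX): max(-12, 5, -4) = 5
At root, MAX picks n2 (highest: 5).
At n2, MIN picks n2.2 (lowest: 5).
At n2.2, MAX picks n2.2.2 (highest: 5).
Terminal value 5.

root -> n2 -> n2.2 -> n2.2.2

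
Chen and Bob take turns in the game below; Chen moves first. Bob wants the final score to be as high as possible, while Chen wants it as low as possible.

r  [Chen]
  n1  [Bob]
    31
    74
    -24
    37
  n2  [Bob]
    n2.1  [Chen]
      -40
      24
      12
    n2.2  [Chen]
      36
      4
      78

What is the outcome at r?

4

n1 (Bob): max(31, 74, -24, 37) = 74
n2.1 (Chen): min(-40, 24, 12) = -40
n2.2 (Chen): min(36, 4, 78) = 4
n2 (Bob): max(-40, 4) = 4
r (Chen): min(74, 4) = 4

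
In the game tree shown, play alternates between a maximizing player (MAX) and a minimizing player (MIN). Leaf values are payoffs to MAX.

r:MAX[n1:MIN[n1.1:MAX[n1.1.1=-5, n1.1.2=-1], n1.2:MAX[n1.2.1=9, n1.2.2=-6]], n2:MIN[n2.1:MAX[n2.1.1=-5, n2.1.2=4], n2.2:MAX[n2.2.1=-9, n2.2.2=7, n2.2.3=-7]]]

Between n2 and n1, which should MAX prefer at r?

n2

n2.1 (MAX): max(-5, 4) = 4
n2.2 (MAX): max(-9, 7, -7) = 7
n2 (MIN): min(4, 7) = 4
n1.1 (MAX): max(-5, -1) = -1
n1.2 (MAX): max(9, -6) = 9
n1 (MIN): min(-1, 9) = -1
MAX prefers the higher value; n2=4, n1=-1. n2 is better since 4 > -1.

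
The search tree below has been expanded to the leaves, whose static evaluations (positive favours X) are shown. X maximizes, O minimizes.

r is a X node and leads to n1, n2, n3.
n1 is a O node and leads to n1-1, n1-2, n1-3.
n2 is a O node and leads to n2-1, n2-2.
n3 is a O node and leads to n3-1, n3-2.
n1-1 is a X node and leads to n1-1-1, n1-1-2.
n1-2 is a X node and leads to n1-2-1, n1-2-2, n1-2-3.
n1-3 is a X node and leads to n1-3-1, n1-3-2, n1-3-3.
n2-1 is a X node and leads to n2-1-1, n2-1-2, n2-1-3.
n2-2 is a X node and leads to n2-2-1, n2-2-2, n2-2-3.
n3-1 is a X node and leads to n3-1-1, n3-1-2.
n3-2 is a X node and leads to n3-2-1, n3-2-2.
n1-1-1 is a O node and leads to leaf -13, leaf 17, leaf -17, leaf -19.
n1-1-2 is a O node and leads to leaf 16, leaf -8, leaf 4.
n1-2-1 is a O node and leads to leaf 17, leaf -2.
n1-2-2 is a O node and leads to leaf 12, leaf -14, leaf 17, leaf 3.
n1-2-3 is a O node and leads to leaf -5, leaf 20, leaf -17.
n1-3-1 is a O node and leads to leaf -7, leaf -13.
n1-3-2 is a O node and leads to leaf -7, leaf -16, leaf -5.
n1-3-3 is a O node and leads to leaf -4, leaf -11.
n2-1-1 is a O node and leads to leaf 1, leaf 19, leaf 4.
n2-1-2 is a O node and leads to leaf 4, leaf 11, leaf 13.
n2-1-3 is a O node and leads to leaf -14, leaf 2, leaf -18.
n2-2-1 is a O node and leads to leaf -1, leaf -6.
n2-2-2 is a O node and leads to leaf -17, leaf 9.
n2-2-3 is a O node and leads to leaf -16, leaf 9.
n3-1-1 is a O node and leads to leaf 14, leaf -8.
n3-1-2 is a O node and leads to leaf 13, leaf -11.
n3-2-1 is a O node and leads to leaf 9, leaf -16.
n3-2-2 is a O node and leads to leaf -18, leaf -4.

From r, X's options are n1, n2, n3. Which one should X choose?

n1-1-1 (O): min(-13, 17, -17, -19) = -19
n1-1-2 (O): min(16, -8, 4) = -8
n1-1 (X): max(-19, -8) = -8
n1-2-1 (O): min(17, -2) = -2
n1-2-2 (O): min(12, -14, 17, 3) = -14
n1-2-3 (O): min(-5, 20, -17) = -17
n1-2 (X): max(-2, -14, -17) = -2
n1-3-1 (O): min(-7, -13) = -13
n1-3-2 (O): min(-7, -16, -5) = -16
n1-3-3 (O): min(-4, -11) = -11
n1-3 (X): max(-13, -16, -11) = -11
n1 (O): min(-8, -2, -11) = -11
n2-1-1 (O): min(1, 19, 4) = 1
n2-1-2 (O): min(4, 11, 13) = 4
n2-1-3 (O): min(-14, 2, -18) = -18
n2-1 (X): max(1, 4, -18) = 4
n2-2-1 (O): min(-1, -6) = -6
n2-2-2 (O): min(-17, 9) = -17
n2-2-3 (O): min(-16, 9) = -16
n2-2 (X): max(-6, -17, -16) = -6
n2 (O): min(4, -6) = -6
n3-1-1 (O): min(14, -8) = -8
n3-1-2 (O): min(13, -11) = -11
n3-1 (X): max(-8, -11) = -8
n3-2-1 (O): min(9, -16) = -16
n3-2-2 (O): min(-18, -4) = -18
n3-2 (X): max(-16, -18) = -16
n3 (O): min(-8, -16) = -16
r (X): max(-11, -6, -16) = -6
X at r wants the highest of {n1=-11, n2=-6, n3=-16}, so chooses n2.

n2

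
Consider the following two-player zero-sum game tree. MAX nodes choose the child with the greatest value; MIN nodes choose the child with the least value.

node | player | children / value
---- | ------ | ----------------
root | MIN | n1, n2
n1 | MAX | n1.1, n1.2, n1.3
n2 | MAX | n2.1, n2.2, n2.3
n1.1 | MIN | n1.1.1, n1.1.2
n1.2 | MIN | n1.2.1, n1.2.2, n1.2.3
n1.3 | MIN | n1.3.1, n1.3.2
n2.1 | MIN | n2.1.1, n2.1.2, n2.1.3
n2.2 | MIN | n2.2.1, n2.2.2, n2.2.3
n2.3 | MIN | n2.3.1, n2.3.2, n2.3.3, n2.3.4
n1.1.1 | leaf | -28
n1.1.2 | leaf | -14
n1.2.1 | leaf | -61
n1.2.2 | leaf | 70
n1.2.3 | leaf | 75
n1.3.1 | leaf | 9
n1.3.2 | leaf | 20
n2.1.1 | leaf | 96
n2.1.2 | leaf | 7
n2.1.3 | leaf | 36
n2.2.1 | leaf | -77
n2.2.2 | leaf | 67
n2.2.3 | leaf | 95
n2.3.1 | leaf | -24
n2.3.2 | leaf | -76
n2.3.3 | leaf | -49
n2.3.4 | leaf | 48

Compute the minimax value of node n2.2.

n2.2 (MIN): min(-77, 67, 95) = -77

-77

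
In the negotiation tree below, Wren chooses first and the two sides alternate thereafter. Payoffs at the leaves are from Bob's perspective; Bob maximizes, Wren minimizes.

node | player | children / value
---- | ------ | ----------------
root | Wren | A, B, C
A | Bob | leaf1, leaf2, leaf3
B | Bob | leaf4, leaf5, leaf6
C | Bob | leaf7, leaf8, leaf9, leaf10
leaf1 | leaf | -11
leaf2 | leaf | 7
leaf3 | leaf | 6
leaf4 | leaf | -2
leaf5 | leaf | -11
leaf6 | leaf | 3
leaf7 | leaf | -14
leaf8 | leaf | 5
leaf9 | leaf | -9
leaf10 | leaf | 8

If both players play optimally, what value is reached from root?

A (Bob): max(-11, 7, 6) = 7
B (Bob): max(-2, -11, 3) = 3
C (Bob): max(-14, 5, -9, 8) = 8
root (Wren): min(7, 3, 8) = 3

3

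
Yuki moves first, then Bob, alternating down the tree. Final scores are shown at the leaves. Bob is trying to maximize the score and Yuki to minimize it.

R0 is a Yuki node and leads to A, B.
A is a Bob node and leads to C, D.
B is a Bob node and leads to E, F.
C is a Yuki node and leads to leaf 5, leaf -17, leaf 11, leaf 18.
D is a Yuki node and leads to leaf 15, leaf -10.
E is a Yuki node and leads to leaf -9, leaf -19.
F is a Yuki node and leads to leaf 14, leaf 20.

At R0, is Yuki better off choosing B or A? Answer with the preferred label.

A

E (Yuki): min(-9, -19) = -19
F (Yuki): min(14, 20) = 14
B (Bob): max(-19, 14) = 14
C (Yuki): min(5, -17, 11, 18) = -17
D (Yuki): min(15, -10) = -10
A (Bob): max(-17, -10) = -10
Yuki prefers the lower value; B=14, A=-10. A is better since -10 < 14.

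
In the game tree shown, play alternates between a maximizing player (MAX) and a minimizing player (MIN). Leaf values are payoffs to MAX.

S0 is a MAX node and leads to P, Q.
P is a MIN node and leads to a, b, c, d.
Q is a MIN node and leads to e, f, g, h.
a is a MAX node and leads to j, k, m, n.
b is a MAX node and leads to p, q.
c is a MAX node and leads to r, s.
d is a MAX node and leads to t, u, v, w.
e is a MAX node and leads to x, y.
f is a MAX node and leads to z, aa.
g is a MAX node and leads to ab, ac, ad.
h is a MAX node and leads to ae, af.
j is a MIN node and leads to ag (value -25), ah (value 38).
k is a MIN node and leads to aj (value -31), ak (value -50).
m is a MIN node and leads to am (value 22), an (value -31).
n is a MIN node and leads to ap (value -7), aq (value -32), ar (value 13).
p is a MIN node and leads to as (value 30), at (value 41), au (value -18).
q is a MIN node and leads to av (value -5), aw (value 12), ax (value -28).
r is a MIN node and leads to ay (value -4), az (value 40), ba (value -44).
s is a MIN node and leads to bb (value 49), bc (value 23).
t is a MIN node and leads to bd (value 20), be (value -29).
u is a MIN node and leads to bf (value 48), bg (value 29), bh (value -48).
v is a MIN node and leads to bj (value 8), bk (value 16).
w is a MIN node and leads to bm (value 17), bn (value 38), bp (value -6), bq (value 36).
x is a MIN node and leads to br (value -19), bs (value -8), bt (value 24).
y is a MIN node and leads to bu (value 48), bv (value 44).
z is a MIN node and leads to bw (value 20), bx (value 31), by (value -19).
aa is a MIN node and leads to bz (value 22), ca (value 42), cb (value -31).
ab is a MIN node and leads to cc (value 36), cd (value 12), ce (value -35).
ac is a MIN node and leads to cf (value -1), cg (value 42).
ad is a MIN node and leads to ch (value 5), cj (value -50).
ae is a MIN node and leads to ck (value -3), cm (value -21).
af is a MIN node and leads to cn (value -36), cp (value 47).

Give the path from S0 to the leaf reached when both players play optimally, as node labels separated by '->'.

j (MIN): min(-25, 38) = -25
k (MIN): min(-31, -50) = -50
m (MIN): min(22, -31) = -31
n (MIN): min(-7, -32, 13) = -32
a (MAX): max(-25, -50, -31, -32) = -25
p (MIN): min(30, 41, -18) = -18
q (MIN): min(-5, 12, -28) = -28
b (MAX): max(-18, -28) = -18
r (MIN): min(-4, 40, -44) = -44
s (MIN): min(49, 23) = 23
c (MAX): max(-44, 23) = 23
t (MIN): min(20, -29) = -29
u (MIN): min(48, 29, -48) = -48
v (MIN): min(8, 16) = 8
w (MIN): min(17, 38, -6, 36) = -6
d (MAX): max(-29, -48, 8, -6) = 8
P (MIN): min(-25, -18, 23, 8) = -25
x (MIN): min(-19, -8, 24) = -19
y (MIN): min(48, 44) = 44
e (MAX): max(-19, 44) = 44
z (MIN): min(20, 31, -19) = -19
aa (MIN): min(22, 42, -31) = -31
f (MAX): max(-19, -31) = -19
ab (MIN): min(36, 12, -35) = -35
ac (MIN): min(-1, 42) = -1
ad (MIN): min(5, -50) = -50
g (MAX): max(-35, -1, -50) = -1
ae (MIN): min(-3, -21) = -21
af (MIN): min(-36, 47) = -36
h (MAX): max(-21, -36) = -21
Q (MIN): min(44, -19, -1, -21) = -21
S0 (MAX): max(-25, -21) = -21
At S0, MAX picks Q (highest: -21).
At Q, MIN picks h (lowest: -21).
At h, MAX picks ae (highest: -21).
At ae, MIN picks cm (lowest: -21).
Terminal value -21.

S0 -> Q -> h -> ae -> cm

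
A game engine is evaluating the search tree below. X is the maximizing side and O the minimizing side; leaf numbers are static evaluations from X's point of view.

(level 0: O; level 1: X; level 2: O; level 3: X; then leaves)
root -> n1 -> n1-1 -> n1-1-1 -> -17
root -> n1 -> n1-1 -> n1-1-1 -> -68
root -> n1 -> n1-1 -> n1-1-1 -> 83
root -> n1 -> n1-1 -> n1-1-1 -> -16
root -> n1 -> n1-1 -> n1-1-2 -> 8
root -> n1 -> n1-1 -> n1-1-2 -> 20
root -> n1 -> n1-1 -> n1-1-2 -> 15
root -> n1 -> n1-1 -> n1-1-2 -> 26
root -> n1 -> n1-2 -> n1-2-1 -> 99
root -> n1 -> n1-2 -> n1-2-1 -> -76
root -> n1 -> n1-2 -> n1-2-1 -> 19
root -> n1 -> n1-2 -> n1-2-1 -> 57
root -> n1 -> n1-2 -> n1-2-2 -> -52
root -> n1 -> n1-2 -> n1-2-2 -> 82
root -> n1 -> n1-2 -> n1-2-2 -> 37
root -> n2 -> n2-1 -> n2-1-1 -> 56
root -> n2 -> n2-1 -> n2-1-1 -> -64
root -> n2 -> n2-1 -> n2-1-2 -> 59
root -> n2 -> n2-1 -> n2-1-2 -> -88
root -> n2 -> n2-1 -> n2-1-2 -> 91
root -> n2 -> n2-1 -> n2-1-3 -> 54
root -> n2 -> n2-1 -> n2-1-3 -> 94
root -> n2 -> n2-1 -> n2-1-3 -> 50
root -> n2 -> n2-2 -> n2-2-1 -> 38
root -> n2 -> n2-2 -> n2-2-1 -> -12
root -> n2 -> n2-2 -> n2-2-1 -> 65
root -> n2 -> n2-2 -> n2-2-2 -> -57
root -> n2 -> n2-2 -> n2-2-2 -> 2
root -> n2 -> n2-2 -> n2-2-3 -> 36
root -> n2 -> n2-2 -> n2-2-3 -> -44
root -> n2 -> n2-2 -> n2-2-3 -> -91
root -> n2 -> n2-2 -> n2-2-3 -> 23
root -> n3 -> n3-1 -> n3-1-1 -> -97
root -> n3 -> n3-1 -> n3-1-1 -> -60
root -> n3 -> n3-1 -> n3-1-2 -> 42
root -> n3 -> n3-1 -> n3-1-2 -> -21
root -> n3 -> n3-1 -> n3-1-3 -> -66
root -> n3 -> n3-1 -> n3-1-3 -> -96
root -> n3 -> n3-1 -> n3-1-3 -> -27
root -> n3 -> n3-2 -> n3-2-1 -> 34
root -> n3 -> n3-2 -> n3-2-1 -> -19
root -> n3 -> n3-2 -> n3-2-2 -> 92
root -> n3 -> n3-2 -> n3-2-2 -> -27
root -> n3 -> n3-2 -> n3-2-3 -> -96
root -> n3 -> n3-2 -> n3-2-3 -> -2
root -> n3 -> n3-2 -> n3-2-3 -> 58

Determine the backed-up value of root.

34

n1-1-1 (X): max(-17, -68, 83, -16) = 83
n1-1-2 (X): max(8, 20, 15, 26) = 26
n1-1 (O): min(83, 26) = 26
n1-2-1 (X): max(99, -76, 19, 57) = 99
n1-2-2 (X): max(-52, 82, 37) = 82
n1-2 (O): min(99, 82) = 82
n1 (X): max(26, 82) = 82
n2-1-1 (X): max(56, -64) = 56
n2-1-2 (X): max(59, -88, 91) = 91
n2-1-3 (X): max(54, 94, 50) = 94
n2-1 (O): min(56, 91, 94) = 56
n2-2-1 (X): max(38, -12, 65) = 65
n2-2-2 (X): max(-57, 2) = 2
n2-2-3 (X): max(36, -44, -91, 23) = 36
n2-2 (O): min(65, 2, 36) = 2
n2 (X): max(56, 2) = 56
n3-1-1 (X): max(-97, -60) = -60
n3-1-2 (X): max(42, -21) = 42
n3-1-3 (X): max(-66, -96, -27) = -27
n3-1 (O): min(-60, 42, -27) = -60
n3-2-1 (X): max(34, -19) = 34
n3-2-2 (X): max(92, -27) = 92
n3-2-3 (X): max(-96, -2, 58) = 58
n3-2 (O): min(34, 92, 58) = 34
n3 (X): max(-60, 34) = 34
root (O): min(82, 56, 34) = 34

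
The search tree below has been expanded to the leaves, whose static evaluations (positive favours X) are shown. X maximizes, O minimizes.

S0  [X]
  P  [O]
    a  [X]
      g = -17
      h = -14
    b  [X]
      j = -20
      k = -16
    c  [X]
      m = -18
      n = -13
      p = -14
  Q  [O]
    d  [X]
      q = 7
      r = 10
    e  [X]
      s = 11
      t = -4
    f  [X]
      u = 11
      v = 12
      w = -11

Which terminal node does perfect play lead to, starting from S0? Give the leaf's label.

a (X): max(-17, -14) = -14
b (X): max(-20, -16) = -16
c (X): max(-18, -13, -14) = -13
P (O): min(-14, -16, -13) = -16
d (X): max(7, 10) = 10
e (X): max(11, -4) = 11
f (X): max(11, 12, -11) = 12
Q (O): min(10, 11, 12) = 10
S0 (X): max(-16, 10) = 10
At S0, X picks Q (highest: 10).
At Q, O picks d (lowest: 10).
At d, X picks r (highest: 10).
Terminal value 10.

r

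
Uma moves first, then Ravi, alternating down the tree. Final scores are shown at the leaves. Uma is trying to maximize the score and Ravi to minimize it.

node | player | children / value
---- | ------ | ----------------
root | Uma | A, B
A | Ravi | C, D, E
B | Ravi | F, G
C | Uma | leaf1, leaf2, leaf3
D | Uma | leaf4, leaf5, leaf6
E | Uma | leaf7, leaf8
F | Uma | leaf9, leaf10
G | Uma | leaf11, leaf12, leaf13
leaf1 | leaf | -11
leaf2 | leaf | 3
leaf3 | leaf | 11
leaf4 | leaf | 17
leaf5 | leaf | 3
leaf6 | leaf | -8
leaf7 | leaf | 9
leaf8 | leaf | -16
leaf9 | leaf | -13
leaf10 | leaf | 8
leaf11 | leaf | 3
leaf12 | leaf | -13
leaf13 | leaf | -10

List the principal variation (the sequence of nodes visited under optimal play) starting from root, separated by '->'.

C (Uma): max(-11, 3, 11) = 11
D (Uma): max(17, 3, -8) = 17
E (Uma): max(9, -16) = 9
A (Ravi): min(11, 17, 9) = 9
F (Uma): max(-13, 8) = 8
G (Uma): max(3, -13, -10) = 3
B (Ravi): min(8, 3) = 3
root (Uma): max(9, 3) = 9
At root, Uma picks A (highest: 9).
At A, Ravi picks E (lowest: 9).
At E, Uma picks leaf7 (highest: 9).
Terminal value 9.

root -> A -> E -> leaf7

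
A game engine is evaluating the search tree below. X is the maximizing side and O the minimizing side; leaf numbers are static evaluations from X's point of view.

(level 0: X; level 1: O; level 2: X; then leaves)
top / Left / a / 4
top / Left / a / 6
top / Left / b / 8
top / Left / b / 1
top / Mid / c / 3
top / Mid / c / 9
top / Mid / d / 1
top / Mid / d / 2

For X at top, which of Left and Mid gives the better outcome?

Left

a (X): max(4, 6) = 6
b (X): max(8, 1) = 8
Left (O): min(6, 8) = 6
c (X): max(3, 9) = 9
d (X): max(1, 2) = 2
Mid (O): min(9, 2) = 2
X prefers the higher value; Left=6, Mid=2. Left is better since 6 > 2.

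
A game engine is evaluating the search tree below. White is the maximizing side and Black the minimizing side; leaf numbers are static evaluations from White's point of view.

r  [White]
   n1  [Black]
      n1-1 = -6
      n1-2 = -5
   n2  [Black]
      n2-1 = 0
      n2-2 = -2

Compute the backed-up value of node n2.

n2 (Black): min(0, -2) = -2

-2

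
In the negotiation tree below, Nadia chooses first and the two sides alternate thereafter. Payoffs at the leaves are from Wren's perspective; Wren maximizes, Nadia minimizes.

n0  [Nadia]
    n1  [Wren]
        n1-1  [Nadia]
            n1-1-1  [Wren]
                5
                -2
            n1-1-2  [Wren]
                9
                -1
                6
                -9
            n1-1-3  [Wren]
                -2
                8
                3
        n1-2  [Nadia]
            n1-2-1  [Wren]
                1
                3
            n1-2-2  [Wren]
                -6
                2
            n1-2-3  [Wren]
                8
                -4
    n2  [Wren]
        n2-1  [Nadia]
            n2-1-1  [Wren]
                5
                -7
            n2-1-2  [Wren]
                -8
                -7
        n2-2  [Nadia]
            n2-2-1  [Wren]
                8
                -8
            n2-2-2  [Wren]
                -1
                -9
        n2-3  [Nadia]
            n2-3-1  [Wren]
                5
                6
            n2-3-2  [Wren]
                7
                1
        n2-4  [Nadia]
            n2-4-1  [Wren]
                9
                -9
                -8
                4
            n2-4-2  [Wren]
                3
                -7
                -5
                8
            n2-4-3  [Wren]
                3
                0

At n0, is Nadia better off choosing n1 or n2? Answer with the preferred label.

n1-1-1 (Wren): max(5, -2) = 5
n1-1-2 (Wren): max(9, -1, 6, -9) = 9
n1-1-3 (Wren): max(-2, 8, 3) = 8
n1-1 (Nadia): min(5, 9, 8) = 5
n1-2-1 (Wren): max(1, 3) = 3
n1-2-2 (Wren): max(-6, 2) = 2
n1-2-3 (Wren): max(8, -4) = 8
n1-2 (Nadia): min(3, 2, 8) = 2
n1 (Wren): max(5, 2) = 5
n2-1-1 (Wren): max(5, -7) = 5
n2-1-2 (Wren): max(-8, -7) = -7
n2-1 (Nadia): min(5, -7) = -7
n2-2-1 (Wren): max(8, -8) = 8
n2-2-2 (Wren): max(-1, -9) = -1
n2-2 (Nadia): min(8, -1) = -1
n2-3-1 (Wren): max(5, 6) = 6
n2-3-2 (Wren): max(7, 1) = 7
n2-3 (Nadia): min(6, 7) = 6
n2-4-1 (Wren): max(9, -9, -8, 4) = 9
n2-4-2 (Wren): max(3, -7, -5, 8) = 8
n2-4-3 (Wren): max(3, 0) = 3
n2-4 (Nadia): min(9, 8, 3) = 3
n2 (Wren): max(-7, -1, 6, 3) = 6
Nadia prefers the lower value; n1=5, n2=6. n1 is better since 5 < 6.

n1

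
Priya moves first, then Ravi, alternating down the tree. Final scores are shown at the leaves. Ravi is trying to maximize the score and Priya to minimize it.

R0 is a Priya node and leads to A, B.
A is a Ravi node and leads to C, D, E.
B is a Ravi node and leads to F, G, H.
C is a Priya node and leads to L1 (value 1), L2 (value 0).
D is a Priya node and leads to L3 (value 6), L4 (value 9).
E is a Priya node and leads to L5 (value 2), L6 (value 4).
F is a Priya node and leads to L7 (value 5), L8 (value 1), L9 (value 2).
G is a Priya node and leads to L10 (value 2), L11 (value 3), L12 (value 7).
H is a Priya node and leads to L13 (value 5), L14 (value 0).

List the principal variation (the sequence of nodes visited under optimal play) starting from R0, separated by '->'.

R0 -> B -> G -> L10

C (Priya): min(1, 0) = 0
D (Priya): min(6, 9) = 6
E (Priya): min(2, 4) = 2
A (Ravi): max(0, 6, 2) = 6
F (Priya): min(5, 1, 2) = 1
G (Priya): min(2, 3, 7) = 2
H (Priya): min(5, 0) = 0
B (Ravi): max(1, 2, 0) = 2
R0 (Priya): min(6, 2) = 2
At R0, Priya picks B (lowest: 2).
At B, Ravi picks G (highest: 2).
At G, Priya picks L10 (lowest: 2).
Terminal value 2.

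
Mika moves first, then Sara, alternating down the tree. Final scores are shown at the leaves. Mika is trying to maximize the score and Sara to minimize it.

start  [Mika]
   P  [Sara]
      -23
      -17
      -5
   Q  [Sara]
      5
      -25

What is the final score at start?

P (Sara): min(-23, -17, -5) = -23
Q (Sara): min(5, -25) = -25
start (Mika): max(-23, -25) = -23

-23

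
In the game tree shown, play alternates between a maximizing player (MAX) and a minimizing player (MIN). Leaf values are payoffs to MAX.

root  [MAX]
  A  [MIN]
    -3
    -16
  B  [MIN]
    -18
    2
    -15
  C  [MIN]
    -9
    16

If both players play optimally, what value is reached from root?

A (MIN): min(-3, -16) = -16
B (MIN): min(-18, 2, -15) = -18
C (MIN): min(-9, 16) = -9
root (MAX): max(-16, -18, -9) = -9

-9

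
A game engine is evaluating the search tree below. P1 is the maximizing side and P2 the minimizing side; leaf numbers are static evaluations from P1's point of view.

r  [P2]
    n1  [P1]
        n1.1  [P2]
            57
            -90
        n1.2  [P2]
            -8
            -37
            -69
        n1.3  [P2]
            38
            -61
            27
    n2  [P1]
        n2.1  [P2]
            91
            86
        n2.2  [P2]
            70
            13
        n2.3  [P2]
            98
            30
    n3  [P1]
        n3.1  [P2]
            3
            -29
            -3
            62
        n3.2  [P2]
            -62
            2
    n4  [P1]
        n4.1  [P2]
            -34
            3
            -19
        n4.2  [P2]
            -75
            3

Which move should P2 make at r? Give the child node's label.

n1.1 (P2): min(57, -90) = -90
n1.2 (P2): min(-8, -37, -69) = -69
n1.3 (P2): min(38, -61, 27) = -61
n1 (P1): max(-90, -69, -61) = -61
n2.1 (P2): min(91, 86) = 86
n2.2 (P2): min(70, 13) = 13
n2.3 (P2): min(98, 30) = 30
n2 (P1): max(86, 13, 30) = 86
n3.1 (P2): min(3, -29, -3, 62) = -29
n3.2 (P2): min(-62, 2) = -62
n3 (P1): max(-29, -62) = -29
n4.1 (P2): min(-34, 3, -19) = -34
n4.2 (P2): min(-75, 3) = -75
n4 (P1): max(-34, -75) = -34
r (P2): min(-61, 86, -29, -34) = -61
P2 at r wants the lowest of {n1=-61, n2=86, n3=-29, n4=-34}, so chooses n1.

n1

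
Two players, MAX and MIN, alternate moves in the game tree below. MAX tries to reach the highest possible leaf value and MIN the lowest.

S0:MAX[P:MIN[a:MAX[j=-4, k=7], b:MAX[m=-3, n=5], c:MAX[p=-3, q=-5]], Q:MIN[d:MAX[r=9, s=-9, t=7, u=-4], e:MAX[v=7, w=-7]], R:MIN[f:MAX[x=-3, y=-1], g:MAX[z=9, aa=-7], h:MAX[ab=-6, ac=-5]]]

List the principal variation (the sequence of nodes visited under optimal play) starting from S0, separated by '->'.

a (MAX): max(-4, 7) = 7
b (MAX): max(-3, 5) = 5
c (MAX): max(-3, -5) = -3
P (MIN): min(7, 5, -3) = -3
d (MAX): max(9, -9, 7, -4) = 9
e (MAX): max(7, -7) = 7
Q (MIN): min(9, 7) = 7
f (MAX): max(-3, -1) = -1
g (MAX): max(9, -7) = 9
h (MAX): max(-6, -5) = -5
R (MIN): min(-1, 9, -5) = -5
S0 (MAX): max(-3, 7, -5) = 7
At S0, MAX picks Q (highest: 7).
At Q, MIN picks e (lowest: 7).
At e, MAX picks v (highest: 7).
Terminal value 7.

S0 -> Q -> e -> v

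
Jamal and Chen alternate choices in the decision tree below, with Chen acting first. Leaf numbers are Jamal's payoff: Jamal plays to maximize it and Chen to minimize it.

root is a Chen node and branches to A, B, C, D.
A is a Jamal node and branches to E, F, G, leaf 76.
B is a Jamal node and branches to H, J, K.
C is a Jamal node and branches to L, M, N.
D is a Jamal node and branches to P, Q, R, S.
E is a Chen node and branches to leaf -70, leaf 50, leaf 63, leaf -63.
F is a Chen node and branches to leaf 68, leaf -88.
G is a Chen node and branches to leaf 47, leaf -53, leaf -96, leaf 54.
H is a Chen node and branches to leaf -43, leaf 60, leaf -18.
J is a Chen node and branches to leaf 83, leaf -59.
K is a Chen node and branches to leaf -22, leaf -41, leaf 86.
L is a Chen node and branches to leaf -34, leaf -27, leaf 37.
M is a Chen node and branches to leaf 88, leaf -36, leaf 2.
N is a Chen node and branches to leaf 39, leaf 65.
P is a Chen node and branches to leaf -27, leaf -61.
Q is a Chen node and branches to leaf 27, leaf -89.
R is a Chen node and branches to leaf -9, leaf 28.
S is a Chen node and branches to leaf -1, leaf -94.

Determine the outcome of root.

-41

E (Chen): min(-70, 50, 63, -63) = -70
F (Chen): min(68, -88) = -88
G (Chen): min(47, -53, -96, 54) = -96
A (Jamal): max(-70, -88, -96, 76) = 76
H (Chen): min(-43, 60, -18) = -43
J (Chen): min(83, -59) = -59
K (Chen): min(-22, -41, 86) = -41
B (Jamal): max(-43, -59, -41) = -41
L (Chen): min(-34, -27, 37) = -34
M (Chen): min(88, -36, 2) = -36
N (Chen): min(39, 65) = 39
C (Jamal): max(-34, -36, 39) = 39
P (Chen): min(-27, -61) = -61
Q (Chen): min(27, -89) = -89
R (Chen): min(-9, 28) = -9
S (Chen): min(-1, -94) = -94
D (Jamal): max(-61, -89, -9, -94) = -9
root (Chen): min(76, -41, 39, -9) = -41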